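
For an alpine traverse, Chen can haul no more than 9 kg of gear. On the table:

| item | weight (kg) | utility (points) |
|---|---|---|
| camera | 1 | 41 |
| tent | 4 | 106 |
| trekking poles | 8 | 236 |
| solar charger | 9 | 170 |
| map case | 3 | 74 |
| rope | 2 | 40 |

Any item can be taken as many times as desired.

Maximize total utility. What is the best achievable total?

9×camera uses 9 of the 9 kg and totals 369.
No other feasible combination exceeds 369.

369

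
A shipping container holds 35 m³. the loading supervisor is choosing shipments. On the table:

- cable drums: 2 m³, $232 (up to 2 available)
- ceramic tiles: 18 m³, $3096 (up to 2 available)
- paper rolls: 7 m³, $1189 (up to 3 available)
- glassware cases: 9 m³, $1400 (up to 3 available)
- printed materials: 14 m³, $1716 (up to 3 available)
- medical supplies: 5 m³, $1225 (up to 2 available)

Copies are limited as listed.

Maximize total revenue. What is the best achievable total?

6735

By revenue per m³: medical supplies 245.00, ceramic tiles 172.00, paper rolls 169.86 lead.
Taking ceramic tiles + paper rolls + 2×medical supplies: 35 m³ used, 6735 in revenue.
That's the maximum — no swap from here does better than 6735.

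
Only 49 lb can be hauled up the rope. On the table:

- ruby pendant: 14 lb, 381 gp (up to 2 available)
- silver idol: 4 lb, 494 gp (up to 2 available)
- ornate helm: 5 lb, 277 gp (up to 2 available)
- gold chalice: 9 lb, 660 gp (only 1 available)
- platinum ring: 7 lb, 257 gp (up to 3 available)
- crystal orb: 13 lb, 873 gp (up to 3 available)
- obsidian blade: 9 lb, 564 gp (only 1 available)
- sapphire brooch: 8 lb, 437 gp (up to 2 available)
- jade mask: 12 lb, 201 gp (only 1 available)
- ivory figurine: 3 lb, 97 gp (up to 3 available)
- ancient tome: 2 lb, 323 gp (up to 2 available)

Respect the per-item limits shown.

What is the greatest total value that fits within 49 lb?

4040

2×silver idol + gold chalice + 2×crystal orb + 2×ancient tome uses 47 of the 49 lb and totals 4040.
Nothing else within 49 lb beats 4040.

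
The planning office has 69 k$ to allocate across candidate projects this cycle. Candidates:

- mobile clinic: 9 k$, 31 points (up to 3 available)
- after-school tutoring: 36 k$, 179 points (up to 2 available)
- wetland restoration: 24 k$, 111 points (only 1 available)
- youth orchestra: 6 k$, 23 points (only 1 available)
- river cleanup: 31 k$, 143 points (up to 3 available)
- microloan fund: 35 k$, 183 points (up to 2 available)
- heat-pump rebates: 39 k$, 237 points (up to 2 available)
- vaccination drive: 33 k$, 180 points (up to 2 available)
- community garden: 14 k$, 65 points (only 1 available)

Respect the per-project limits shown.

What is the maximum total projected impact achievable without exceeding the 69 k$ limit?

Ranking by ratio (projected impact/k$): heat-pump rebates 6.08, vaccination drive 5.45, microloan fund 5.23.
Greedy by ratio would take mobile clinic + youth orchestra + heat-pump rebates + community garden: 68 k$ used, total 356.
The 23 k$ tied up in mobile clinic and community garden is better spent on wetland restoration — total rises to 371 (69 k$).

371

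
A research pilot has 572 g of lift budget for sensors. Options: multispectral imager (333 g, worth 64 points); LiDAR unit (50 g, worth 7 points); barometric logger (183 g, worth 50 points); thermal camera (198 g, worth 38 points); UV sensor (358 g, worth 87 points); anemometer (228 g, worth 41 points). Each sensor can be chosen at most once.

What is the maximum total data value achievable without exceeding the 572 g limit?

The ratio ordering already packs tightly: barometric logger + UV sensor, 541 g, 137.

137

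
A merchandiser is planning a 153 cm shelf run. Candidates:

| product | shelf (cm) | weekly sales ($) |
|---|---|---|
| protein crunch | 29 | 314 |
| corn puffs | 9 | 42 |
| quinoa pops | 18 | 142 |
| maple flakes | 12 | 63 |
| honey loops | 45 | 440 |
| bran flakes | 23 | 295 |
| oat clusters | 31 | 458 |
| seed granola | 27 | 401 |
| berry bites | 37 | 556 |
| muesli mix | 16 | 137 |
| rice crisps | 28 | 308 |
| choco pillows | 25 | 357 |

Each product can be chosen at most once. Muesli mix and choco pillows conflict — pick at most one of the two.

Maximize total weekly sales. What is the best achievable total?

Taking corn puffs + bran flakes + oat clusters + seed granola + berry bites + choco pillows: 152 cm used, 2109 in weekly sales.
Next best is protein crunch + oat clusters + seed granola + berry bites + choco pillows at 2086 (149 cm) — short by 23.

2109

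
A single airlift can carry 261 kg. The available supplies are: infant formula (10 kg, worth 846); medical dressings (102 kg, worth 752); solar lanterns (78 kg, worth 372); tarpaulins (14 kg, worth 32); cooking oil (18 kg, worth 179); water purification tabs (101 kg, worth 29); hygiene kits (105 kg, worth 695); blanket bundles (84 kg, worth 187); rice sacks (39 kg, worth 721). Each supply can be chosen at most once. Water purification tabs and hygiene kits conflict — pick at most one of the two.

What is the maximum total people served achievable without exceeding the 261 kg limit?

3014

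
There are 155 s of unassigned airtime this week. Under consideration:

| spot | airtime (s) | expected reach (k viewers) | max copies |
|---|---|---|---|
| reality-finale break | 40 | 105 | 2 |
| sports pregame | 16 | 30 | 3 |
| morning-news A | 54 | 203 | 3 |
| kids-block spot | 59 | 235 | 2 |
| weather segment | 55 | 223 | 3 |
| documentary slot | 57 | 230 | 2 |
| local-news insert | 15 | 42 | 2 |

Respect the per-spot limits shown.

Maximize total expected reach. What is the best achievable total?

565

Filling by ratio: 2×weather segment + 2×local-news insert for 530, with 15 s left unused.
The 140 s tied up in 2×weather segment and 2×local-news insert is better spent on reality-finale break + 2×documentary slot — total rises to 565 (154 s).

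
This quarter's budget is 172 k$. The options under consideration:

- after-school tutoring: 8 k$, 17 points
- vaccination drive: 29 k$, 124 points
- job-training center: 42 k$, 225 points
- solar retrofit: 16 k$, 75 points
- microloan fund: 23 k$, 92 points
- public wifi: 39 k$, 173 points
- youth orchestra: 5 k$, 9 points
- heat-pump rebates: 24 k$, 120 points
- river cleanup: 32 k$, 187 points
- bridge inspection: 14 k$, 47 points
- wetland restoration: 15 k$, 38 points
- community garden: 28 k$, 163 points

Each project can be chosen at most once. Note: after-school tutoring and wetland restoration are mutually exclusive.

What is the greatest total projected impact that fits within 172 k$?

894

The ratio ordering already packs tightly: vaccination drive + job-training center + solar retrofit + heat-pump rebates + river cleanup + community garden, 171 k$, 894.
Nothing else feasible within 172 k$ beats 894.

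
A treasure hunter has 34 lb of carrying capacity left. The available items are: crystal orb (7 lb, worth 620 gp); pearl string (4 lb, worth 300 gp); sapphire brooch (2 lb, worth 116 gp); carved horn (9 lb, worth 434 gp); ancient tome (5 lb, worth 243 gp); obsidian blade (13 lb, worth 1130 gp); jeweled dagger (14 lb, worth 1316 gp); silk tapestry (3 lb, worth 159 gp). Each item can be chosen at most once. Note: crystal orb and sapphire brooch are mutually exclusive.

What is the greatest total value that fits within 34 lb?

Ranking by ratio (value/lb): jeweled dagger 94.00, crystal orb 88.57, obsidian blade 86.92.
Taking crystal orb + obsidian blade + jeweled dagger: 34 lb used, 3066 in value.
No other feasible combination exceeds 3066.

3066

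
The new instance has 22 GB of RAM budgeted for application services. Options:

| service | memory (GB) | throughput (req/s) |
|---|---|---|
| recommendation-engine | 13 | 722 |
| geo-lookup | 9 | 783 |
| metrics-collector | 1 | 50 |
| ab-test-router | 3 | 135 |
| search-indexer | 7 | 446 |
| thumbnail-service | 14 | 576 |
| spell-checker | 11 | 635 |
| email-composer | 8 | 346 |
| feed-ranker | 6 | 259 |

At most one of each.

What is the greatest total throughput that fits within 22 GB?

1505

The ratio heuristic lands on geo-lookup + metrics-collector + ab-test-router + search-indexer (1414) but leaves 2 GB idle.
Replace metrics-collector and ab-test-router and search-indexer with recommendation-engine: the trade gains 91 net, giving 1505 at 22 GB.
The closest alternative, geo-lookup + search-indexer + feed-ranker, reaches only 1488.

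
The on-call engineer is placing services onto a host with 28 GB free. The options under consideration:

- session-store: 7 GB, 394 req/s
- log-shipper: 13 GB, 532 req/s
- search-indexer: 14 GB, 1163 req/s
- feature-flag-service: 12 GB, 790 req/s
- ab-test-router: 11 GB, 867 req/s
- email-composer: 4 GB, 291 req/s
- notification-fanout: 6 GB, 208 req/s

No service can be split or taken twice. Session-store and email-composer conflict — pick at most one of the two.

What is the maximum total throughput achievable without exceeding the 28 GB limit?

2030

Ranking by ratio (throughput/GB): search-indexer 83.07, ab-test-router 78.82, email-composer 72.75.
The ratio ordering already packs tightly: search-indexer + ab-test-router, 25 GB, 2030.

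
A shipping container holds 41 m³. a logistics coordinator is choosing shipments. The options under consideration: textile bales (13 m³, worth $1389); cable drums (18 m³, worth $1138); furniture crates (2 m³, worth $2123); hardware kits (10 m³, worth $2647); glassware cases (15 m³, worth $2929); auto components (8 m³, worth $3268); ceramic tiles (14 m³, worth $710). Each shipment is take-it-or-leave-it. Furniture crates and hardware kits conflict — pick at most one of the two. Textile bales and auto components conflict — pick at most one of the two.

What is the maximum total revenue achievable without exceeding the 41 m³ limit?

Taking furniture crates + glassware cases + auto components + ceramic tiles: 39 m³ used, 9030 in revenue.

9030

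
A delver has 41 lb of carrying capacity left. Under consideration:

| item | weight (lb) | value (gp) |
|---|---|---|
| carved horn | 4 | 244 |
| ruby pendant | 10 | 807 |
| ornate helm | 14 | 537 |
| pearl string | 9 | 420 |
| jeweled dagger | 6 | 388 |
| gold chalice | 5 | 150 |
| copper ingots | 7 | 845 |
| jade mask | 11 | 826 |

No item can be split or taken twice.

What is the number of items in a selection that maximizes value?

5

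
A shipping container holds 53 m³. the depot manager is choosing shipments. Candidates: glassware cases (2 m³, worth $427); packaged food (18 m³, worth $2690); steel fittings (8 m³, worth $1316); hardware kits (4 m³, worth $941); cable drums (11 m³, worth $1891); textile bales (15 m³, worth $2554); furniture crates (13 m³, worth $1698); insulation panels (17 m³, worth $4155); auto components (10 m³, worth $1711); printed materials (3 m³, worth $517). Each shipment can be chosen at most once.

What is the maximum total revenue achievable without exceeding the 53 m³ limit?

Taking the top-ratio shipments first gives glassware cases + hardware kits + cable drums + insulation panels + auto components + printed materials for 9642 (47 m³).
The 2 m³ tied up in glassware cases is better spent on steel fittings — total rises to 10531 (53 m³).
Nothing else within 53 m³ beats 10531.

10531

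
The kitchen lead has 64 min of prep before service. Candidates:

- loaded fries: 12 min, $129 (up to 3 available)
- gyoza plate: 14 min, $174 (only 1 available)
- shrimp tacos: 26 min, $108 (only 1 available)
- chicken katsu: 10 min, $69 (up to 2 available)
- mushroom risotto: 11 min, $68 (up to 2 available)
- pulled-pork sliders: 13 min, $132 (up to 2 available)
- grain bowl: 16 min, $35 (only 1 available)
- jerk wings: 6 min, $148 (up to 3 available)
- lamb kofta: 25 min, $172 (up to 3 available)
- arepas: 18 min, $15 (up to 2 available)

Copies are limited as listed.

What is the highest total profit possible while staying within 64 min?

Density check — jerk wings 24.67, gyoza plate 12.43, loaded fries 10.75, pulled-pork sliders 10.15 are the best per min.
Greedy by ratio would take 2×loaded fries + gyoza plate + 3×jerk wings: 56 min used, total 876.
Replace gyoza plate with loaded fries + chicken katsu: the trade gains 24 net, giving 900 at 64 min.
No other feasible combination exceeds 900.

900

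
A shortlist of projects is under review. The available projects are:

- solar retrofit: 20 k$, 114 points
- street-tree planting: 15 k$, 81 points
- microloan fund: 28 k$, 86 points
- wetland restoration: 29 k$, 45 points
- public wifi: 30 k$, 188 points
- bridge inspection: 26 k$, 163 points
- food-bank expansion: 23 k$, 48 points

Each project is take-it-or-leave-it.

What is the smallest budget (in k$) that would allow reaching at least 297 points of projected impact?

50

Look for the lowest-budget combination reaching 297.
solar retrofit + public wifi reaches 302 using 50 k$.
No combination under 50 k$ hits 297.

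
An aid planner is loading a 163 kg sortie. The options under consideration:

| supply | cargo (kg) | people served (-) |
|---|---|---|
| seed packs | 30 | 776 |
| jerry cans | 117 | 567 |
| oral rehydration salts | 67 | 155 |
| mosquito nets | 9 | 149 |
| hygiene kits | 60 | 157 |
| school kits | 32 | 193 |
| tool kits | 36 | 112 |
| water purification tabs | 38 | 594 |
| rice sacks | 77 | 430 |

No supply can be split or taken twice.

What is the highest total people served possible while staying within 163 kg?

1949

The ratio heuristic lands on seed packs + mosquito nets + school kits + tool kits + water purification tabs (1824) but leaves 18 kg idle.
Dropping school kits and tool kits frees 68 kg; slotting in rice sacks (77 kg) lifts the total to 1949 at 154 kg.
The closest alternative, seed packs + mosquito nets + school kits + tool kits + water purification tabs, reaches only 1824.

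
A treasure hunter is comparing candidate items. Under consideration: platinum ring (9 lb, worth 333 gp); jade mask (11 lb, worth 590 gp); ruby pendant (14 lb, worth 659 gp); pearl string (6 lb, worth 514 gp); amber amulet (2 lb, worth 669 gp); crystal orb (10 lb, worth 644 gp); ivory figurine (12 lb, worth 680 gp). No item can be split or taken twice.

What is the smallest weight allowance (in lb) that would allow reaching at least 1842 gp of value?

20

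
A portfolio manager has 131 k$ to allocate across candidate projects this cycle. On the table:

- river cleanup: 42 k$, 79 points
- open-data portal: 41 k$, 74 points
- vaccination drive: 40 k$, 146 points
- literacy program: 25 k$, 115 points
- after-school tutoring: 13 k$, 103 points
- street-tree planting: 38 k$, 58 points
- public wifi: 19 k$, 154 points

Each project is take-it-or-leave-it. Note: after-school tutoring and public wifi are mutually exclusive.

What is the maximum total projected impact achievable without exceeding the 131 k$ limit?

494

Taking river cleanup + vaccination drive + literacy program + public wifi: 126 k$ used, 494 in projected impact.
That's the maximum — no feasible swap from here does better than 494.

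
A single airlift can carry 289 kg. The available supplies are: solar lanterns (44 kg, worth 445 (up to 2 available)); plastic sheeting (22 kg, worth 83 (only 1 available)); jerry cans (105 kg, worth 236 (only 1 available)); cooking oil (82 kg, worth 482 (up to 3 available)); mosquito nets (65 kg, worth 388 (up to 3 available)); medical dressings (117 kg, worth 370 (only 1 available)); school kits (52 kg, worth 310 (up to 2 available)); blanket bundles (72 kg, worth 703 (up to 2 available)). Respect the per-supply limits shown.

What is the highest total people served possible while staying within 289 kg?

Taking 2×solar lanterns + school kits + 2×blanket bundles: 284 kg used, 2606 in people served.
No other feasible combination exceeds 2606.

2606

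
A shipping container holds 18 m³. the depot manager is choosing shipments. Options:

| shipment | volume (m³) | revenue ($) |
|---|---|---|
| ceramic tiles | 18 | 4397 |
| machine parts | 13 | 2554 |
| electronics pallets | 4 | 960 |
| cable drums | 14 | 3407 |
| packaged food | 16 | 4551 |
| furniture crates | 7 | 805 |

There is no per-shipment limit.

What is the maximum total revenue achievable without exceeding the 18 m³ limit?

4551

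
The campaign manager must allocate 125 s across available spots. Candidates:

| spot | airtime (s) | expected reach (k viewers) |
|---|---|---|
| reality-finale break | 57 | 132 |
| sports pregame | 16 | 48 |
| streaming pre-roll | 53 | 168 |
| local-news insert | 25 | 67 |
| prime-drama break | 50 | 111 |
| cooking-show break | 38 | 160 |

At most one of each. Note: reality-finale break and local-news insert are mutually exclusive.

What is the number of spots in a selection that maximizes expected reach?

Optimal total is 395.
streaming pre-roll + local-news insert + cooking-show break hits 395 at 116 s.
Every optimal selection uses 3 spots.

3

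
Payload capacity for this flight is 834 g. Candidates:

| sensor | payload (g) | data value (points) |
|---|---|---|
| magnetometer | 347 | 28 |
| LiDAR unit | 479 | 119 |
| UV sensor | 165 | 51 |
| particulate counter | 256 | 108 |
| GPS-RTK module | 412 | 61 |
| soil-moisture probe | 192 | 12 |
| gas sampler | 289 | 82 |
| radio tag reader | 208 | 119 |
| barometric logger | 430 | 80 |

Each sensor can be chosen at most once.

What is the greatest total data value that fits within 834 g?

309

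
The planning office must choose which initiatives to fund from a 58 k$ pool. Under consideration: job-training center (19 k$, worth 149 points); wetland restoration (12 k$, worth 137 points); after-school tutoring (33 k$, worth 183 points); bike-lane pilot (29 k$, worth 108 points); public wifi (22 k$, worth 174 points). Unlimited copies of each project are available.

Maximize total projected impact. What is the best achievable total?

Filling by ratio: 4×wetland restoration for 548, with 10 k$ left unused.
The 12 k$ tied up in wetland restoration is better spent on public wifi — total rises to 585 (58 k$).
That's the maximum — no swap from here does better than 585.

585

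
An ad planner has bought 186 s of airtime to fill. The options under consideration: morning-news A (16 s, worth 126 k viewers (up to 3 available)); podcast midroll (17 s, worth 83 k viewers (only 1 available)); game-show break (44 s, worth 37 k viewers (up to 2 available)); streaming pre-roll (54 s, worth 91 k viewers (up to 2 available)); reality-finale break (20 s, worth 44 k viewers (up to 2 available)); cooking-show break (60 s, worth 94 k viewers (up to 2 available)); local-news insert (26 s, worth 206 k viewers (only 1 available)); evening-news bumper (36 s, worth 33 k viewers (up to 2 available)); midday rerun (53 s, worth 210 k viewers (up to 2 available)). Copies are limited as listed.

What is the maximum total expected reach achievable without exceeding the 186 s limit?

1004

By expected reach per s: local-news insert 7.92, morning-news A 7.88, podcast midroll 4.88 lead.
Filling by ratio: 3×morning-news A + podcast midroll + 2×reality-finale break + local-news insert + midday rerun for 965, with 2 s left unused.
Dropping podcast midroll and 2×reality-finale break frees 57 s; slotting in midday rerun (53 s) lifts the total to 1004 at 180 s.
Nothing else within 186 s beats 1004.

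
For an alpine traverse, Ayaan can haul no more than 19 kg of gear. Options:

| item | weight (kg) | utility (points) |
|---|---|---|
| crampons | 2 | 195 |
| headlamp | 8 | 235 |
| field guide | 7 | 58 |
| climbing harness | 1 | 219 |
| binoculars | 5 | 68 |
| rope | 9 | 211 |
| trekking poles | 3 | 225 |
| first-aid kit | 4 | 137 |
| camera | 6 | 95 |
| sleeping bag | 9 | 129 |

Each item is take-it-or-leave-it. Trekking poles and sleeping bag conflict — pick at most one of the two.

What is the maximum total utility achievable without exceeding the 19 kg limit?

Crampons + headlamp + climbing harness + trekking poles + first-aid kit uses 18 of the 19 kg and totals 1011.
Runner-up crampons + climbing harness + rope + trekking poles + first-aid kit tops out at 987.

1011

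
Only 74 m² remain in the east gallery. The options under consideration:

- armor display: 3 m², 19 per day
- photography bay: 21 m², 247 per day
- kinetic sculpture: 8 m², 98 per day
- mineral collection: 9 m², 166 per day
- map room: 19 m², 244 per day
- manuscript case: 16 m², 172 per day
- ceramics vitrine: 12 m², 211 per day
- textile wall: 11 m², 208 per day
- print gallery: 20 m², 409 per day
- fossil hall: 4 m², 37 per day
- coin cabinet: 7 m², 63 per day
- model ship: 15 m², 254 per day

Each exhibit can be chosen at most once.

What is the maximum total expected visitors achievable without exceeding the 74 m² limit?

Greedy by ratio would take armor display + mineral collection + ceramics vitrine + textile wall + print gallery + fossil hall + model ship: 74 m² used, total 1304.
Replace armor display and fossil hall with coin cabinet: the trade gains 7 net, giving 1311 at 74 m².

1311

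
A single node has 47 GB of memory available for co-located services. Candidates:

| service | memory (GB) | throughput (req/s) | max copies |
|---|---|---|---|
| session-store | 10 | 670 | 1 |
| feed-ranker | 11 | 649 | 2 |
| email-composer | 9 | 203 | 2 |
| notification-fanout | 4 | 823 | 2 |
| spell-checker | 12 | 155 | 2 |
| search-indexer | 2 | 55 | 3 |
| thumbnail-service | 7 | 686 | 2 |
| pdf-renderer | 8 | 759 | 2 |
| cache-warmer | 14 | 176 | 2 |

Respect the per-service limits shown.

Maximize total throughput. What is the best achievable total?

4739

A density-first pass picks 2×notification-fanout + 3×search-indexer + 2×thumbnail-service + 2×pdf-renderer — 4701 at 44 GB.
The 6 GB tied up in 3×search-indexer is better spent on email-composer — total rises to 4739 (47 GB).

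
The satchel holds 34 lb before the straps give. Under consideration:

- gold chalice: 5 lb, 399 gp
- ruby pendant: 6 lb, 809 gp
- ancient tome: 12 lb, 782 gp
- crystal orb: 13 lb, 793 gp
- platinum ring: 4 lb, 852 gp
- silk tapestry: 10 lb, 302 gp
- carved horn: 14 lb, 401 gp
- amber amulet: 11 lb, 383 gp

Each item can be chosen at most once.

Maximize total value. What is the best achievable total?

2853

Greedy by ratio would take gold chalice + ruby pendant + ancient tome + platinum ring: 27 lb used, total 2842.
Replace ancient tome with crystal orb: the trade gains 11 net, giving 2853 at 28 lb.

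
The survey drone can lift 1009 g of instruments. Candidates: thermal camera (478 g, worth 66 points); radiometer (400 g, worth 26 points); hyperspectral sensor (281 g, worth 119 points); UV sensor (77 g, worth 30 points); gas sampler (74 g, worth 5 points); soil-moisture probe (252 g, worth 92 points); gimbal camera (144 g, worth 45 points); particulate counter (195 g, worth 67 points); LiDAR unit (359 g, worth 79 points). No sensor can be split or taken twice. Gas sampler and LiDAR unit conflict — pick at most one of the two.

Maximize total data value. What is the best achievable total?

353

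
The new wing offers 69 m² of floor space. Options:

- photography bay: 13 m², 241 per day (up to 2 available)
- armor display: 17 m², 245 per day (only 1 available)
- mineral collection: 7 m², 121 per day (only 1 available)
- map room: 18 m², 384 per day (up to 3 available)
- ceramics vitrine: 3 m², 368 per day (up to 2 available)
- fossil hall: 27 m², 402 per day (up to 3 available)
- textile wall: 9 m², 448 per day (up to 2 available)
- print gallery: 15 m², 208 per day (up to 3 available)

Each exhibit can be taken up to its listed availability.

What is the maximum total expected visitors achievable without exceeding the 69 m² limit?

The ratio ordering already packs tightly: mineral collection + 2×map room + 2×ceramics vitrine + 2×textile wall, 67 m², 2521.
Nothing else within 69 m² beats 2521.

2521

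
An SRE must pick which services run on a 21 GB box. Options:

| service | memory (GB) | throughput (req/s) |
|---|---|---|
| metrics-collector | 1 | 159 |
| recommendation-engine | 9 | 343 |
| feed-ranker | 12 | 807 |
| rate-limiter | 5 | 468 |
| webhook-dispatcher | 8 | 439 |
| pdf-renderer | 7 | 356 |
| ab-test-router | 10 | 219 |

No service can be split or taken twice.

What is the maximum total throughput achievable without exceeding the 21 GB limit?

1434

By throughput per GB: metrics-collector 159.00, rate-limiter 93.60, feed-ranker 67.25, webhook-dispatcher 54.88 lead.
Taking metrics-collector + feed-ranker + rate-limiter: 18 GB used, 1434 in throughput.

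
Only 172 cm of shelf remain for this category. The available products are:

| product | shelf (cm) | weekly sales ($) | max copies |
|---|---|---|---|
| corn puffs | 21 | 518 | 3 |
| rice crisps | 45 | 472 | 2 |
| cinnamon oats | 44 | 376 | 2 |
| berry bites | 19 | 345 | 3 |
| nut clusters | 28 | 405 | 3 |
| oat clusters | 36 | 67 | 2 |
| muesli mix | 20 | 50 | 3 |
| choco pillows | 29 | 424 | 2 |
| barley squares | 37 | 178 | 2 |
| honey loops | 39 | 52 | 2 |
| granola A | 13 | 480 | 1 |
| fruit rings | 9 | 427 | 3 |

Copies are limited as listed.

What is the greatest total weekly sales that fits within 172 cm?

4429

Ranking by ratio (weekly sales/cm): fruit rings 47.44, granola A 36.92, corn puffs 24.67, berry bites 18.16.
A density-first pass picks 3×corn puffs + 3×berry bites + granola A + 3×fruit rings — 4350 at 160 cm.
Replace berry bites with choco pillows: the trade gains 79 net, giving 4429 at 170 cm.
The spare 2 cm is too small for any remaining product, and no exchange beats 4429.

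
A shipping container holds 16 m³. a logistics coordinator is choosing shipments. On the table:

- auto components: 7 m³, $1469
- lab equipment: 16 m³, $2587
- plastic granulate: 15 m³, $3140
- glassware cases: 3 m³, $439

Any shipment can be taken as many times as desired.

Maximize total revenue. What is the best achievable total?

The ratio heuristic lands on 2×auto components (2938) but leaves 2 m³ idle.
Dropping 2×auto components frees 14 m³; slotting in plastic granulate (15 m³) lifts the total to 3140 at 15 m³.
Nothing else within 16 m³ beats 3140.

3140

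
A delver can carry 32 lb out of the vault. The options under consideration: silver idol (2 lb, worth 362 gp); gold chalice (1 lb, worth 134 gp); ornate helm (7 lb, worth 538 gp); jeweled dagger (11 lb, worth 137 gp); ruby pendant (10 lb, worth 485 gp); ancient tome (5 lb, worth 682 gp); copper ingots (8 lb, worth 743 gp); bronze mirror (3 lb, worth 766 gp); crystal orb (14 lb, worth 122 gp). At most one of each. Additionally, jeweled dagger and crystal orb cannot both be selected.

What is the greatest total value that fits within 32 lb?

Taking silver idol + gold chalice + ornate helm + ancient tome + copper ingots + bronze mirror: 26 lb used, 3225 in value.
The closest alternative, silver idol + gold chalice + ruby pendant + ancient tome + copper ingots + bronze mirror, reaches only 3172.

3225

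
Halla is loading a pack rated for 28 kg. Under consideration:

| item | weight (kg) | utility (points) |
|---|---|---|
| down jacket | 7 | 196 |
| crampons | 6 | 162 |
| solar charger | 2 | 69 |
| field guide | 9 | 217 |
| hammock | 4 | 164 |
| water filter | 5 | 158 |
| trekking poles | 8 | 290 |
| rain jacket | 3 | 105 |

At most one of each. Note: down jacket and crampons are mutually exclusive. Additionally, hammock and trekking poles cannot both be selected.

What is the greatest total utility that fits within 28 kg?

Best packing: crampons + solar charger + field guide + trekking poles + rain jacket — 28 kg, 843 total.
Runner-up down jacket + field guide + hammock + water filter + rain jacket tops out at 840.

843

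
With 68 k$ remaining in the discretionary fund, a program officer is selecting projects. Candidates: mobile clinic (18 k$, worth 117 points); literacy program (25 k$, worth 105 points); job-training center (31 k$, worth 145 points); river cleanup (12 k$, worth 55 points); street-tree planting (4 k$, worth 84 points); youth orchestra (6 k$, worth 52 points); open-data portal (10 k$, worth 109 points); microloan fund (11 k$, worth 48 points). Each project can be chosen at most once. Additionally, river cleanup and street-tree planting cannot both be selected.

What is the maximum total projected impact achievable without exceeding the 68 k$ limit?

467

Taking mobile clinic + literacy program + street-tree planting + youth orchestra + open-data portal: 63 k$ used, 467 in projected impact.
Next best is mobile clinic + literacy program + street-tree planting + open-data portal + microloan fund at 463 (68 k$) — short by 4.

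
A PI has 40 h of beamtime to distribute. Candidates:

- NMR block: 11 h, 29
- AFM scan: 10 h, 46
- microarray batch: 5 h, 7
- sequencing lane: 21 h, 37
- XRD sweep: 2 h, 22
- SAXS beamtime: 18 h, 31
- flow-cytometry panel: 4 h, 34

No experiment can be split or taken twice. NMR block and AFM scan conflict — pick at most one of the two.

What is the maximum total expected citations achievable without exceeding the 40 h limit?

140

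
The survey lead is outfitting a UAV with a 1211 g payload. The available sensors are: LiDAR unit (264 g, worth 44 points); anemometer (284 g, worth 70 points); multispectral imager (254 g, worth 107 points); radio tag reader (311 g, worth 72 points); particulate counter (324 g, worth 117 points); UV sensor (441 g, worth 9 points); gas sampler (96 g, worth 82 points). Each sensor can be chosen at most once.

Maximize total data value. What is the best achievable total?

378

By data value per g: gas sampler 0.85, multispectral imager 0.42, particulate counter 0.36, anemometer 0.25 lead.
A density-first pass picks anemometer + multispectral imager + particulate counter + gas sampler — 376 at 958 g.
Replace anemometer with radio tag reader: the trade gains 2 net, giving 378 at 985 g.
Next best is anemometer + multispectral imager + particulate counter + gas sampler at 376 (958 g) — short by 2.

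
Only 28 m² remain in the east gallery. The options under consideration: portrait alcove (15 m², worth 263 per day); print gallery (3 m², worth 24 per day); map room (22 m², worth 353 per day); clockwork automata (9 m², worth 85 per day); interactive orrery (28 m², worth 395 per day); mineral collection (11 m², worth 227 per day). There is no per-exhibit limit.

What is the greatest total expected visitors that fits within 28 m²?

2×print gallery + 2×mineral collection uses 28 of the 28 m² and totals 502.
Nothing else within 28 m² beats 502.

502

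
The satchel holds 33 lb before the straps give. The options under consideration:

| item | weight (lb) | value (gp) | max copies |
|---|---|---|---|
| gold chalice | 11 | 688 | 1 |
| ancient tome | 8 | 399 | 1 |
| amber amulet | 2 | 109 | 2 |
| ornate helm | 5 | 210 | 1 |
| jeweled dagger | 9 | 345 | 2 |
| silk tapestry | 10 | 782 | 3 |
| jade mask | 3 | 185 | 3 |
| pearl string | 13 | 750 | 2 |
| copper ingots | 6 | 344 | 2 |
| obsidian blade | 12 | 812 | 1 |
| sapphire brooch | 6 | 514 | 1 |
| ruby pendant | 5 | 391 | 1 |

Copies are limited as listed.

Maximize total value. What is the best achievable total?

2578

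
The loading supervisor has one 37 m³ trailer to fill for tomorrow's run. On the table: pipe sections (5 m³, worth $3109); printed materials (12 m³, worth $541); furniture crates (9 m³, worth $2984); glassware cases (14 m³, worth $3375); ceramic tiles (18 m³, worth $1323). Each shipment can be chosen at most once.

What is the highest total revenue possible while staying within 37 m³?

By revenue per m³: pipe sections 621.80, furniture crates 331.56, glassware cases 241.07, ceramic tiles 73.50 lead.
The ratio ordering already packs tightly: pipe sections + furniture crates + glassware cases, 28 m³, 9468.
Runner-up pipe sections + glassware cases + ceramic tiles tops out at 7807.

9468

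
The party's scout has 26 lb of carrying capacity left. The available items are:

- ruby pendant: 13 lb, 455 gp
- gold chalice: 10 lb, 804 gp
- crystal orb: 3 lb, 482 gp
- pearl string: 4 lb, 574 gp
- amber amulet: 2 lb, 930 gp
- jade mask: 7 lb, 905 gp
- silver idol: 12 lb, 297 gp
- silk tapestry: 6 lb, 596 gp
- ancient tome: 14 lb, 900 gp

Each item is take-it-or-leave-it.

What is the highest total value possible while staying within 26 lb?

3695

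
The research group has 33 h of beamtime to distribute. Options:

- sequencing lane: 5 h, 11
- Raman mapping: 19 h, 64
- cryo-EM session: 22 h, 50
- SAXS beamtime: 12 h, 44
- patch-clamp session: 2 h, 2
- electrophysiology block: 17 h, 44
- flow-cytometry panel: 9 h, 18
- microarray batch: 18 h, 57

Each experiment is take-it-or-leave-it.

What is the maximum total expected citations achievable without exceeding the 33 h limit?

110

Density check — SAXS beamtime 3.67, Raman mapping 3.37, microarray batch 3.17, electrophysiology block 2.59 are the best per h.
Taking Raman mapping + SAXS beamtime + patch-clamp session: 33 h used, 110 in expected citations.
An exhaustive check of the 256 subsets confirms 110.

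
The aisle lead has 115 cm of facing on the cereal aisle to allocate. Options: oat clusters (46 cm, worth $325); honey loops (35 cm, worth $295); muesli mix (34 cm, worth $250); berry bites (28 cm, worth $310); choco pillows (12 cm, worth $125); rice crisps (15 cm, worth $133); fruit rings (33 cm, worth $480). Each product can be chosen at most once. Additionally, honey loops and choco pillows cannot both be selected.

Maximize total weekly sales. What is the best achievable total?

1218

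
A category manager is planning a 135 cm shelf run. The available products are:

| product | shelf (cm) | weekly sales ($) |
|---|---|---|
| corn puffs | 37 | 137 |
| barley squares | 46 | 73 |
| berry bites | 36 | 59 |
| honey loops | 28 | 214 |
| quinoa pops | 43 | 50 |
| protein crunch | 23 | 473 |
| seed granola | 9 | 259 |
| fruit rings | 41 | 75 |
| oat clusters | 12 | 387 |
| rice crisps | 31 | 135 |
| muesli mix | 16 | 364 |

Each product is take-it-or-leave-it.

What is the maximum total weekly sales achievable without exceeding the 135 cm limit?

Taking the top-ratio products first gives honey loops + protein crunch + seed granola + oat clusters + rice crisps + muesli mix for 1832 (119 cm).
Replace rice crisps with corn puffs: the trade gains 2 net, giving 1834 at 125 cm.
That's the maximum — no swap from here does better than 1834.

1834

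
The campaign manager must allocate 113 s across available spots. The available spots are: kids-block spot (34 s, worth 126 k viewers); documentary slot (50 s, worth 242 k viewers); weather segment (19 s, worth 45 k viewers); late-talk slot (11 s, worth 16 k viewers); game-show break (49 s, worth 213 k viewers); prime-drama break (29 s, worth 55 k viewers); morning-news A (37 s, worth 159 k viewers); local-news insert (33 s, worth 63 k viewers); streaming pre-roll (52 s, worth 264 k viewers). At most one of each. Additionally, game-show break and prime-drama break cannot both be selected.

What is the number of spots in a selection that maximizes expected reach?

3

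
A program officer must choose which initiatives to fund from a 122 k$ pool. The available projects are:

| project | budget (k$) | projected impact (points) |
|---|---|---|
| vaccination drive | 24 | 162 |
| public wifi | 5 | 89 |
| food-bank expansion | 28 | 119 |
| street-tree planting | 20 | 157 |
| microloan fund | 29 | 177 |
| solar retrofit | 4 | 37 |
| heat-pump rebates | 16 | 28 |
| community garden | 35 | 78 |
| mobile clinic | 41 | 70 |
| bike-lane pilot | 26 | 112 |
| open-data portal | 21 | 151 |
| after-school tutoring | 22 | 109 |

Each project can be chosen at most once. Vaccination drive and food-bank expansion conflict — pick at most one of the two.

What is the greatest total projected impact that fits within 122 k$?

845

Greedy by ratio would take vaccination drive + public wifi + street-tree planting + microloan fund + solar retrofit + heat-pump rebates + open-data portal: 119 k$ used, total 801.
Dropping solar retrofit and heat-pump rebates frees 20 k$; slotting in after-school tutoring (22 k$) lifts the total to 845 at 121 k$.
Runner-up vaccination drive + public wifi + street-tree planting + solar retrofit + bike-lane pilot + open-data portal + after-school tutoring tops out at 817.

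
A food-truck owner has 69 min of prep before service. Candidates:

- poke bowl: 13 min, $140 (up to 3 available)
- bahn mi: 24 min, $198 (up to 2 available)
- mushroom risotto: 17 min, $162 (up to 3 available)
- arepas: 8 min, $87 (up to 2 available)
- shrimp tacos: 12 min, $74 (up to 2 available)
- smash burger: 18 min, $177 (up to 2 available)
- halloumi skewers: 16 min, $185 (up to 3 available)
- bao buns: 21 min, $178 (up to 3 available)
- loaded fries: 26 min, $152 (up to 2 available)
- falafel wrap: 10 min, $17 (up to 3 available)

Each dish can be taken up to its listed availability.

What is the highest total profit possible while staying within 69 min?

The ratio heuristic lands on 2×arepas + 3×halloumi skewers (729) but leaves 5 min idle.
Replace arepas with poke bowl: the trade gains 53 net, giving 782 at 69 min.
Nothing else within 69 min beats 782.

782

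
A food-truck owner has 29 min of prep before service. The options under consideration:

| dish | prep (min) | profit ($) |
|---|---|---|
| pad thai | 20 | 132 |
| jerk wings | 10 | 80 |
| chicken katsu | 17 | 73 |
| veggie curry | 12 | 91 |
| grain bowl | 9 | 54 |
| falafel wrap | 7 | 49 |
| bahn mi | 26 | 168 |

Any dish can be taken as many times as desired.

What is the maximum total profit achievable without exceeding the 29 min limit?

220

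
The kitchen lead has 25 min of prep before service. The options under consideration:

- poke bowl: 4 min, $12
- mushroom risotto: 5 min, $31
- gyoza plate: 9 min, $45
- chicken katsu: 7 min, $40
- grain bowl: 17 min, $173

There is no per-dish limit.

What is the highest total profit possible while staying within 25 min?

A density-first pass picks mushroom risotto + grain bowl — 204 at 22 min.
Replace mushroom risotto with chicken katsu: the trade gains 9 net, giving 213 at 24 min.
Nothing else within 25 min beats 213.

213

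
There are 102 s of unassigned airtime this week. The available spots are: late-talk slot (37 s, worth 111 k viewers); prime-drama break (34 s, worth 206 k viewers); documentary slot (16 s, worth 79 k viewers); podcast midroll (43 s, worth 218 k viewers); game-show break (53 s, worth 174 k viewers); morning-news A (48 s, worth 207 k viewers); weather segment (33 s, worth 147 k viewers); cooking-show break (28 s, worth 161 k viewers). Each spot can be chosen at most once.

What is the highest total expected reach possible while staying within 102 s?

The ratio heuristic lands on prime-drama break + documentary slot + cooking-show break (446) but leaves 24 s idle.
The 16 s tied up in documentary slot is better spent on weather segment — total rises to 514 (95 s).
The closest alternative, prime-drama break + documentary slot + podcast midroll, reaches only 503.

514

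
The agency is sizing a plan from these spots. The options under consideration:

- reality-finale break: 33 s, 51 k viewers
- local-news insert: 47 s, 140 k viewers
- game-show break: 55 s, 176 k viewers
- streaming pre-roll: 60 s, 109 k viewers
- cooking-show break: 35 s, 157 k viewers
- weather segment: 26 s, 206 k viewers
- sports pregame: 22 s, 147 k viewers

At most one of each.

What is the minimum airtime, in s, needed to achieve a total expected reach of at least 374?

81

Look for the lowest-airtime combination reaching 374.
game-show break + weather segment reaches 382 using 81 s.
Any bundle with less than 81 s falls short of 374.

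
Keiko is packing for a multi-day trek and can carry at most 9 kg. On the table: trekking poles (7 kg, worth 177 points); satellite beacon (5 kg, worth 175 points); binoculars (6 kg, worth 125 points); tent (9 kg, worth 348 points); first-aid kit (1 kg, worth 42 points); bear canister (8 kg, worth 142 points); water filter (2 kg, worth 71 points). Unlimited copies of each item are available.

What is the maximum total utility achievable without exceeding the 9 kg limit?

378

Best packing: 9×first-aid kit — 9 kg, 378 total.
No other feasible combination exceeds 378.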